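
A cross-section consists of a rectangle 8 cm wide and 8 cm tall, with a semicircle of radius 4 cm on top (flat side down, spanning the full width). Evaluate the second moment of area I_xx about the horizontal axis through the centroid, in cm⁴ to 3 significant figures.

Split into non-overlapping primitives; take the origin at the lower-left of the bounding box.
Rectangular body: 8 × 8, A = 64 cm², y = 4 cm, Ī = 341.33 cm⁴.
Semicircular cap: semicircle r = 4, A = 25.133 cm², y = 9.6977 cm, Ī = 28.098 cm⁴.
Centroid: ȳ = ΣA·y / ΣA = 5.6066 cm.
Transfer each piece to the horizontal axis through the centroid using Ī + A·d² with d = y − 5.6066:
  rectangular body: d = -1.6066 cm → contributes +506.52 cm⁴
  semicircular cap: d = 4.0911 cm → contributes +448.74 cm⁴
Total I = 955.27 cm⁴.

I_xx ≈ 955 cm⁴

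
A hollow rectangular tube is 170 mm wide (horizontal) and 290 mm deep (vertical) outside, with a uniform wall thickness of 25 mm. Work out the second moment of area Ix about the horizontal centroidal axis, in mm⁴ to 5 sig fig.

Ix ≈ 2.0727 × 10⁸ mm⁴

Treat the section as a set of non-overlapping primitives; coordinates are from the bounding-box lower-left.
Outer rectangle: 170 × 290, A = 49 300 mm², y = 145 mm, Ī = 345 510 833 mm⁴.
Inner void (subtracted): 120 × 240, A = 28 800 mm², y = 145 mm, Ī = 138 240 000 mm⁴.
By symmetry the centroid is at mid-height, ȳ = 145 mm.
All pieces are centred on the horizontal centroidal axis, so I = ΣĪ (holes subtracted) = 207 270 833 mm⁴.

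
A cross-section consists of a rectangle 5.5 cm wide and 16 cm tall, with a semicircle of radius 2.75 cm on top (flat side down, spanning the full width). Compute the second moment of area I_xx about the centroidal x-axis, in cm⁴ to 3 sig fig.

Split into non-overlapping primitives; take the origin at the lower-left of the bounding box.
Rectangular body: 5.5 × 16, A = 88 cm², y = 8 cm, Ī = 1877.3 cm⁴.
Semicircular cap: semicircle r = 2.75, A = 11.879 cm², y = 17.167 cm, Ī = 6.2772 cm⁴.
Centroid: ȳ = ΣA·y / ΣA = 9.0903 cm.
Transfer each piece to the centroidal x-axis using Ī + A·d² with d = y − 9.0903:
  rectangular body: d = -1.0903 cm → contributes +1981.9 cm⁴
  semicircular cap: d = 8.0768 cm → contributes +781.22 cm⁴
Total I = 2763.2 cm⁴.

I_xx ≈ 2760 cm⁴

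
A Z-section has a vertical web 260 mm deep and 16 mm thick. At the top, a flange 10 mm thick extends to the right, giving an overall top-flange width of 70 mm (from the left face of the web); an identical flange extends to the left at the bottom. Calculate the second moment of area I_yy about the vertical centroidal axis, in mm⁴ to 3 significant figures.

I_yy ≈ 1.67 × 10⁶ mm⁴

Decompose the section into non-overlapping parts with the origin at the bottom-left of its bounding rectangle.
Web: 16 × 260, A = 4 160 mm², x = 62 mm, Ī = 88 747 mm⁴.
Top flange (beyond web): 54 × 10, A = 540 mm², x = 97 mm, Ī = 131 220 mm⁴.
Bottom flange (beyond web): 54 × 10, A = 540 mm², x = 27 mm, Ī = 131 220 mm⁴.
Centroid: x̄ = ΣA·x / ΣA = 62 mm.
Transfer each piece to the vertical centroidal axis using Ī + A·d² with d = x − 62:
  web: d = 0 mm → contributes +88 747 mm⁴
  top flange (beyond web): d = 35 mm → contributes +792 720 mm⁴
  bottom flange (beyond web): d = -35 mm → contributes +792 720 mm⁴
Total I = 1 674 187 mm⁴.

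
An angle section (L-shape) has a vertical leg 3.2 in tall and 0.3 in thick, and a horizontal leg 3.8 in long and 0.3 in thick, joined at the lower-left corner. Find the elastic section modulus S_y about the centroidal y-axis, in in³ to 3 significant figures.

Break the section into simple shapes (no overlaps), measuring from the bottom-left corner of the bounding box.
Vertical leg: 0.3 × 3.2, A = 0.96 in², x = 0.15 in, Ī = 0.0072 in⁴.
Horizontal leg (remainder): 3.5 × 0.3, A = 1.05 in², x = 2.05 in, Ī = 1.0719 in⁴.
Centroid: x̄ = ΣA·x / ΣA = 1.1425 in.
Transfer each piece to the centroidal y-axis using Ī + A·d² with d = x − 1.1425:
  vertical leg: d = -0.99254 in → contributes +0.95293 in⁴
  horizontal leg (remainder): d = 0.90746 in → contributes +1.9365 in⁴
Total I = 2.8895 in⁴.
Extreme fibre distance c = 2.6575 in; S = I/c = 1.0873 in³.

S_y ≈ 1.09 in³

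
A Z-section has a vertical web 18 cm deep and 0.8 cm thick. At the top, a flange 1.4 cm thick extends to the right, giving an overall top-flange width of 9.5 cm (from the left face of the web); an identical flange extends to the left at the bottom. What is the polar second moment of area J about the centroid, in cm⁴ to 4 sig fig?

J ≈ 2775 cm⁴

Treat the section as a set of non-overlapping primitives; coordinates are from the bounding-box lower-left.
Web: 0.8 × 18, A = 14.4 cm², y = 9 cm, Ī = 388.8 cm⁴.
Top flange (beyond web): 8.7 × 1.4, A = 12.18 cm², y = 17.3 cm, Ī = 1.9894 cm⁴.
Bottom flange (beyond web): 8.7 × 1.4, A = 12.18 cm², y = 0.7 cm, Ī = 1.9894 cm⁴.
Centroid: ȳ = ΣA·y / ΣA = 9 cm.
Transfer each piece to the centroidal x-axis using Ī + A·d² with d = y − 9:
  web: d = 0 cm → contributes +388.8 cm⁴
  top flange (beyond web): d = 8.3 cm → contributes +841.07 cm⁴
  bottom flange (beyond web): d = -8.3 cm → contributes +841.07 cm⁴
Total I = 2070.94 cm⁴.
For the y-axis: x̄ = 9.1 cm.
Repeating about the centroidal y-axis gives I_y = 704.041 cm⁴.
Polar second moment: J = I_x + I_y = 2774.98 cm⁴.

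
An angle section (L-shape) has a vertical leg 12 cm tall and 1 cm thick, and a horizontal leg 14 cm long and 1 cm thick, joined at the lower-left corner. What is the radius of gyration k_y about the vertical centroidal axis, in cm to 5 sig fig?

Break the section into simple shapes (no overlaps), measuring from the bottom-left corner of the bounding box.
Vertical leg: 1 × 12, A = 12 cm², x = 0.5 cm, Ī = 1 cm⁴.
Horizontal leg (remainder): 13 × 1, A = 13 cm², x = 7.5 cm, Ī = 183.0833 cm⁴.
Centroid: x̄ = ΣA·x / ΣA = 4.14 cm.
Transfer each piece to the vertical centroidal axis using Ī + A·d² with d = x − 4.14:
  vertical leg: d = -3.64 cm → contributes +159.9952 cm⁴
  horizontal leg (remainder): d = 3.36 cm → contributes +329.8481 cm⁴
Total I = 489.8433 cm⁴.
Radius of gyration: k = √(I/A) = √(489.8433 / 25) = 4.426481 cm.

k_y ≈ 4.4265 cm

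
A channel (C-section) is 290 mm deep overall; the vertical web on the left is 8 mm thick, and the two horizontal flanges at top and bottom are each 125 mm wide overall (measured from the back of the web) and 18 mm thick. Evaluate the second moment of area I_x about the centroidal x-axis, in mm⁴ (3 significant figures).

Decompose the section into non-overlapping parts with the origin at the bottom-left of its bounding rectangle.
Web: 8 × 290, A = 2 320 mm², y = 145 mm, Ī = 16 259 333 mm⁴.
Top flange (beyond web): 117 × 18, A = 2 106 mm², y = 281 mm, Ī = 56 862 mm⁴.
Bottom flange (beyond web): 117 × 18, A = 2 106 mm², y = 9 mm, Ī = 56 862 mm⁴.
By symmetry the centroid is at mid-height, ȳ = 145 mm.
Transfer each piece to the centroidal x-axis using Ī + A·d² with d = y − 145:
  web: d = 0 mm → contributes +16 259 333 mm⁴
  top flange (beyond web): d = 136 mm → contributes +39 009 438 mm⁴
  bottom flange (beyond web): d = -136 mm → contributes +39 009 438 mm⁴
Total I = 94 278 209 mm⁴.

I_x ≈ 9.43 × 10⁷ mm⁴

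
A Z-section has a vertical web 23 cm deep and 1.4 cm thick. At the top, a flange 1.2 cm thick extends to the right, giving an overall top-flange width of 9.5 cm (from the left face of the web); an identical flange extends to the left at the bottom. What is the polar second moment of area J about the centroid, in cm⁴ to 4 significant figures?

Split into non-overlapping primitives; take the origin at the lower-left of the bounding box.
Web: 1.4 × 23, A = 32.2 cm², y = 11.5 cm, Ī = 1419.48 cm⁴.
Top flange (beyond web): 8.1 × 1.2, A = 9.72 cm², y = 22.4 cm, Ī = 1.1664 cm⁴.
Bottom flange (beyond web): 8.1 × 1.2, A = 9.72 cm², y = 0.6 cm, Ī = 1.1664 cm⁴.
Centroid: ȳ = ΣA·y / ΣA = 11.5 cm.
Transfer each piece to the centroidal x-axis using Ī + A·d² with d = y − 11.5:
  web: d = 0 cm → contributes +1419.48 cm⁴
  top flange (beyond web): d = 10.9 cm → contributes +1 156 cm⁴
  bottom flange (beyond web): d = -10.9 cm → contributes +1 156 cm⁴
Total I = 3731.48 cm⁴.
For the y-axis: x̄ = 8.8 cm.
Repeating about the centroidal y-axis gives I_y = 550.163 cm⁴.
Polar second moment: J = I_x + I_y = 4281.65 cm⁴.

J ≈ 4282 cm⁴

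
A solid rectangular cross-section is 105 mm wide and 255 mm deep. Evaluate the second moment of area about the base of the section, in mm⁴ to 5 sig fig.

I_base ≈ 5.8035 × 10⁸ mm⁴

The section: 105 × 255, A = 26 775 mm², y = 127.5 mm, Ī = 145 087 031 mm⁴.
Transfer it to the bottom edge using Ī + A·d² with d = y − 0:
  the section: d = 127.5 mm → contributes +580 348 125 mm⁴
Total I = 580 348 125 mm⁴.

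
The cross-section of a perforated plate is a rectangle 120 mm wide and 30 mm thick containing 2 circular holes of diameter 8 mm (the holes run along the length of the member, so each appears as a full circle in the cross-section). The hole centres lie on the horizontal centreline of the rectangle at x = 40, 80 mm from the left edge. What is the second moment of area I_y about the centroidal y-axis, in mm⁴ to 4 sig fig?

Decompose the section into non-overlapping parts with the origin at the bottom-left of its bounding rectangle.
Plate: 120 × 30, A = 3 600 mm², x = 60 mm, Ī = 4 320 000 mm⁴.
Hole 1 (subtracted): ⌀8, A = 50.2655 mm², x = 40 mm, Ī = 201.062 mm⁴.
Hole 2 (subtracted): ⌀8, A = 50.2655 mm², x = 80 mm, Ī = 201.062 mm⁴.
By symmetry the centroid is at mid-width, x̄ = 60 mm.
Transfer each piece to the centroidal y-axis using Ī + A·d² with d = x − 60:
  plate: d = 0 mm → contributes +4 320 000 mm⁴
  hole 1: d = -20 mm → contributes −20307.3 mm⁴
  hole 2: d = 20 mm → contributes −20307.3 mm⁴
Total I = 4 279 385 mm⁴.

I_y ≈ 4.279 × 10⁶ mm⁴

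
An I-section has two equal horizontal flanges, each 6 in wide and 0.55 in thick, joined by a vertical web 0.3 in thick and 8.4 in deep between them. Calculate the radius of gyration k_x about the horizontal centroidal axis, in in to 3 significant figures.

k_x ≈ 4.02 in

Split into non-overlapping primitives; take the origin at the lower-left of the bounding box.
Bottom flange: 6 × 0.55, A = 3.3 in², y = 0.275 in, Ī = 0.083188 in⁴.
Web: 0.3 × 8.4, A = 2.52 in², y = 4.75 in, Ī = 14.818 in⁴.
Top flange: 6 × 0.55, A = 3.3 in², y = 9.225 in, Ī = 0.083188 in⁴.
By symmetry the centroid is at mid-height, ȳ = 4.75 in.
Transfer each piece to the horizontal centroidal axis using Ī + A·d² with d = y − 4.75:
  bottom flange: d = -4.475 in → contributes +66.168 in⁴
  web: d = 0 in → contributes +14.818 in⁴
  top flange: d = 4.475 in → contributes +66.168 in⁴
Total I = 147.15 in⁴.
Radius of gyration: k = √(I/A) = √(147.15 / 9.12) = 4.0169 in.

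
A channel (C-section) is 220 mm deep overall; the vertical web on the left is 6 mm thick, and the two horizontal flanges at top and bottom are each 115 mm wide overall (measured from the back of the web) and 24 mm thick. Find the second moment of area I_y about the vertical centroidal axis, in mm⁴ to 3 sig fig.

I_y ≈ 8.67 × 10⁶ mm⁴

Break the section into simple shapes (no overlaps), measuring from the bottom-left corner of the bounding box.
Web: 6 × 220, A = 1 320 mm², x = 3 mm, Ī = 3 960 mm⁴.
Top flange (beyond web): 109 × 24, A = 2 616 mm², x = 60.5 mm, Ī = 2 590 058 mm⁴.
Bottom flange (beyond web): 109 × 24, A = 2 616 mm², x = 60.5 mm, Ī = 2 590 058 mm⁴.
Centroid: x̄ = ΣA·x / ΣA = 48.916 mm.
Transfer each piece to the vertical centroidal axis using Ī + A·d² with d = x − 48.916:
  web: d = -45.916 mm → contributes +2 786 858 mm⁴
  top flange (beyond web): d = 11.584 mm → contributes +2 941 112 mm⁴
  bottom flange (beyond web): d = 11.584 mm → contributes +2 941 112 mm⁴
Total I = 8 669 081 mm⁴.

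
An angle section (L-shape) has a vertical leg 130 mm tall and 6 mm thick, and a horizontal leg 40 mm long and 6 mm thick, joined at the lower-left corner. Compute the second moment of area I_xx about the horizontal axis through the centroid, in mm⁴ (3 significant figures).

I_xx ≈ 1.72 × 10⁶ mm⁴

Split into non-overlapping primitives; take the origin at the lower-left of the bounding box.
Vertical leg: 6 × 130, A = 780 mm², y = 65 mm, Ī = 1 098 500 mm⁴.
Horizontal leg (remainder): 34 × 6, A = 204 mm², y = 3 mm, Ī = 612 mm⁴.
Centroid: ȳ = ΣA·y / ΣA = 52.146 mm.
Transfer each piece to the horizontal axis through the centroid using Ī + A·d² with d = y − 52.146:
  vertical leg: d = 12.854 mm → contributes +1 227 369 mm⁴
  horizontal leg (remainder): d = -49.146 mm → contributes +493 346 mm⁴
Total I = 1 720 715 mm⁴.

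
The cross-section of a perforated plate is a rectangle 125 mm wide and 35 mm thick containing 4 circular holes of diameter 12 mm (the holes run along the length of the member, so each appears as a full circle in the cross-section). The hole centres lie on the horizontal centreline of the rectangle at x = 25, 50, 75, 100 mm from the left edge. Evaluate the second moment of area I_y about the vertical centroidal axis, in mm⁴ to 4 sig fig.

I_y ≈ 5.339 × 10⁶ mm⁴

Treat the section as a set of non-overlapping primitives; coordinates are from the bounding-box lower-left.
Plate: 125 × 35, A = 4 375 mm², x = 62.5 mm, Ī = 5 696 615 mm⁴.
Hole 1 (subtracted): ⌀12, A = 113.097 mm², x = 25 mm, Ī = 1017.88 mm⁴.
Hole 2 (subtracted): ⌀12, A = 113.097 mm², x = 50 mm, Ī = 1017.88 mm⁴.
Hole 3 (subtracted): ⌀12, A = 113.097 mm², x = 75 mm, Ī = 1017.88 mm⁴.
Hole 4 (subtracted): ⌀12, A = 113.097 mm², x = 100 mm, Ī = 1017.88 mm⁴.
By symmetry the centroid is at mid-width, x̄ = 62.5 mm.
Transfer each piece to the vertical centroidal axis using Ī + A·d² with d = x − 62.5:
  plate: d = 0 mm → contributes +5 696 615 mm⁴
  hole 1: d = -37.5 mm → contributes −160 061 mm⁴
  hole 2: d = -12.5 mm → contributes −18689.3 mm⁴
  hole 3: d = 12.5 mm → contributes −18689.3 mm⁴
  hole 4: d = 37.5 mm → contributes −160 061 mm⁴
Total I = 5 339 114 mm⁴.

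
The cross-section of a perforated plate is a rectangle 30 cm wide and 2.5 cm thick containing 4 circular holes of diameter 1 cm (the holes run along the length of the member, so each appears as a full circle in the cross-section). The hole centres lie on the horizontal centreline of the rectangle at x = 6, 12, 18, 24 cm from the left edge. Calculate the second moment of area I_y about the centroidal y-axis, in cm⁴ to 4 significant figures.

Treat the section as a set of non-overlapping primitives; coordinates are from the bounding-box lower-left.
Plate: 30 × 2.5, A = 75 cm², x = 15 cm, Ī = 5 625 cm⁴.
Hole 1 (subtracted): ⌀1, A = 0.785398 cm², x = 6 cm, Ī = 0.0490874 cm⁴.
Hole 2 (subtracted): ⌀1, A = 0.785398 cm², x = 12 cm, Ī = 0.0490874 cm⁴.
Hole 3 (subtracted): ⌀1, A = 0.785398 cm², x = 18 cm, Ī = 0.0490874 cm⁴.
Hole 4 (subtracted): ⌀1, A = 0.785398 cm², x = 24 cm, Ī = 0.0490874 cm⁴.
By symmetry the centroid is at mid-width, x̄ = 15 cm.
Transfer each piece to the centroidal y-axis using Ī + A·d² with d = x − 15:
  plate: d = 0 cm → contributes +5 625 cm⁴
  hole 1: d = -9 cm → contributes −63.6663 cm⁴
  hole 2: d = -3 cm → contributes −7.11767 cm⁴
  hole 3: d = 3 cm → contributes −7.11767 cm⁴
  hole 4: d = 9 cm → contributes −63.6663 cm⁴
Total I = 5483.43 cm⁴.

I_y ≈ 5483 cm⁴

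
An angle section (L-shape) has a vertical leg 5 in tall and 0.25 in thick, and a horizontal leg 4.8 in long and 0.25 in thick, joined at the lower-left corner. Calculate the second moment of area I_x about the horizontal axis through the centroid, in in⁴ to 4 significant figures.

I_x ≈ 5.969 in⁴

Break the section into simple shapes (no overlaps), measuring from the bottom-left corner of the bounding box.
Vertical leg: 0.25 × 5, A = 1.25 in², y = 2.5 in, Ī = 2.60417 in⁴.
Horizontal leg (remainder): 4.55 × 0.25, A = 1.1375 in², y = 0.125 in, Ī = 0.00592448 in⁴.
Centroid: ȳ = ΣA·y / ΣA = 1.36846 in.
Transfer each piece to the horizontal axis through the centroid using Ī + A·d² with d = y − 1.36846:
  vertical leg: d = 1.13154 in → contributes +4.20466 in⁴
  horizontal leg (remainder): d = -1.24346 in → contributes +1.76471 in⁴
Total I = 5.96936 in⁴.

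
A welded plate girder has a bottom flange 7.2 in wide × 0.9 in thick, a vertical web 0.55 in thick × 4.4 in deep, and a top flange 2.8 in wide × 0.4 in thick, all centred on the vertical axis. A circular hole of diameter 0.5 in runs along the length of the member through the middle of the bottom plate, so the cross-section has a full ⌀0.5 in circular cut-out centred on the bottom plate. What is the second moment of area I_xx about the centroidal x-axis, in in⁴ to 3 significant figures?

I_xx ≈ 35.1 in⁴

Break the section into simple shapes (no overlaps), measuring from the bottom-left corner of the bounding box.
Bottom plate: 7.2 × 0.9, A = 6.48 in², y = 0.45 in, Ī = 0.4374 in⁴.
Web plate: 0.55 × 4.4, A = 2.42 in², y = 3.1 in, Ī = 3.9043 in⁴.
Top plate: 2.8 × 0.4, A = 1.12 in², y = 5.5 in, Ī = 0.014933 in⁴.
Hole (subtracted): ⌀0.5, A = 0.19635 in², y = 0.45 in, Ī = 0.003068 in⁴.
Centroid: ȳ = ΣA·y / ΣA = 1.6786 in.
Transfer each piece to the centroidal x-axis using Ī + A·d² with d = y − 1.6786:
  bottom plate: d = -1.2286 in → contributes +10.218 in⁴
  web plate: d = 1.4214 in → contributes +8.7938 in⁴
  top plate: d = 3.8214 in → contributes +16.371 in⁴
  hole: d = -1.2286 in → contributes −0.29943 in⁴
Total I = 35.083 in⁴.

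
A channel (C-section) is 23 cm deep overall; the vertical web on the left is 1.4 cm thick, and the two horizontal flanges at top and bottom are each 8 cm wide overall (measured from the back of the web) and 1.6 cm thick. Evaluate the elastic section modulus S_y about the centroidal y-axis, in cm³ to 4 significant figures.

S_y ≈ 50.04 cm³

Split into non-overlapping primitives; take the origin at the lower-left of the bounding box.
Web: 1.4 × 23, A = 32.2 cm², x = 0.7 cm, Ī = 5.25933 cm⁴.
Top flange (beyond web): 6.6 × 1.6, A = 10.56 cm², x = 4.7 cm, Ī = 38.3328 cm⁴.
Bottom flange (beyond web): 6.6 × 1.6, A = 10.56 cm², x = 4.7 cm, Ī = 38.3328 cm⁴.
Centroid: x̄ = ΣA·x / ΣA = 2.2844 cm.
Transfer each piece to the centroidal y-axis using Ī + A·d² with d = x − 2.2844:
  web: d = -1.5844 cm → contributes +86.0913 cm⁴
  top flange (beyond web): d = 2.4156 cm → contributes +99.9519 cm⁴
  bottom flange (beyond web): d = 2.4156 cm → contributes +99.9519 cm⁴
Total I = 285.995 cm⁴.
Extreme fibre distance c = 5.7156 cm; S = I/c = 50.0376 cm³.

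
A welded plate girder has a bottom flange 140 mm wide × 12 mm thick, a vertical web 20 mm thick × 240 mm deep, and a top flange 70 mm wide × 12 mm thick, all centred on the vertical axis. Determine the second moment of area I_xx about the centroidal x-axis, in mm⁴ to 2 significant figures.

Split into non-overlapping primitives; take the origin at the lower-left of the bounding box.
Bottom plate: 140 × 12, A = 1 680 mm², y = 6 mm, Ī = 20 160 mm⁴.
Web plate: 20 × 240, A = 4 800 mm², y = 132 mm, Ī = 23 040 000 mm⁴.
Top plate: 70 × 12, A = 840 mm², y = 258 mm, Ī = 10 080 mm⁴.
Centroid: ȳ = ΣA·y / ΣA = 117.5 mm.
Transfer each piece to the centroidal x-axis using Ī + A·d² with d = y − 117.5:
  bottom plate: d = -111.5 mm → contributes +20 921 697 mm⁴
  web plate: d = 14.46 mm → contributes +24 043 503 mm⁴
  top plate: d = 140.5 mm → contributes +16 582 218 mm⁴
Total I = 61 547 418 mm⁴.

I_xx ≈ 6.2 × 10⁷ mm⁴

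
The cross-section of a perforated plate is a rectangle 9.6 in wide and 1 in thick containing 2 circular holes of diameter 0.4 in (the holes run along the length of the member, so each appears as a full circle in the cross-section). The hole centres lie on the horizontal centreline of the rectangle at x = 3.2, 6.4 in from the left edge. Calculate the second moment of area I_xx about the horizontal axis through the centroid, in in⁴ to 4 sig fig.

Treat the section as a set of non-overlapping primitives; coordinates are from the bounding-box lower-left.
Plate: 9.6 × 1, A = 9.6 in², y = 0.5 in, Ī = 0.8 in⁴.
Hole 1 (subtracted): ⌀0.4, A = 0.125664 in², y = 0.5 in, Ī = 0.00125664 in⁴.
Hole 2 (subtracted): ⌀0.4, A = 0.125664 in², y = 0.5 in, Ī = 0.00125664 in⁴.
By symmetry the centroid is at mid-height, ȳ = 0.5 in.
All pieces are centred on the horizontal axis through the centroid, so I = ΣĪ (holes subtracted) = 0.797487 in⁴.

I_xx ≈ 0.7975 in⁴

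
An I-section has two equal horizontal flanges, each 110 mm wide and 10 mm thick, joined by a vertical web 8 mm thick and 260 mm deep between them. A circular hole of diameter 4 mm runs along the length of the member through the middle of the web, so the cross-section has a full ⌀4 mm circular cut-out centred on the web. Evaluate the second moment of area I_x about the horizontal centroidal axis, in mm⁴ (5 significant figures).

I_x ≈ 5.1831 × 10⁷ mm⁴

Break the section into simple shapes (no overlaps), measuring from the bottom-left corner of the bounding box.
Bottom flange: 110 × 10, A = 1 100 mm², y = 5 mm, Ī = 9166.667 mm⁴.
Web: 8 × 260, A = 2 080 mm², y = 140 mm, Ī = 11 717 333 mm⁴.
Top flange: 110 × 10, A = 1 100 mm², y = 275 mm, Ī = 9166.667 mm⁴.
Hole (subtracted): ⌀4, A = 12.56637 mm², y = 140 mm, Ī = 12.56637 mm⁴.
By symmetry the centroid is at mid-height, ȳ = 140 mm.
Transfer each piece to the horizontal centroidal axis using Ī + A·d² with d = y − 140:
  bottom flange: d = -135 mm → contributes +20 056 667 mm⁴
  web: d = 0 mm → contributes +11 717 333 mm⁴
  top flange: d = 135 mm → contributes +20 056 667 mm⁴
  hole: d = 0 mm → contributes −12.56637 mm⁴
Total I = 51 830 654 mm⁴.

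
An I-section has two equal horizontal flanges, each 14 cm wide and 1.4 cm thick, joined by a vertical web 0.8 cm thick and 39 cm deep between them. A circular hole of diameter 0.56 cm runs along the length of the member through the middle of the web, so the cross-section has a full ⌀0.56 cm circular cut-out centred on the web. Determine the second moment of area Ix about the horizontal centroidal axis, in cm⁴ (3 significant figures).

Ix ≈ 2.00 × 10⁴ cm⁴

Split into non-overlapping primitives; take the origin at the lower-left of the bounding box.
Bottom flange: 14 × 1.4, A = 19.6 cm², y = 0.7 cm, Ī = 3.2013 cm⁴.
Web: 0.8 × 39, A = 31.2 cm², y = 20.9 cm, Ī = 3954.6 cm⁴.
Top flange: 14 × 1.4, A = 19.6 cm², y = 41.1 cm, Ī = 3.2013 cm⁴.
Hole (subtracted): ⌀0.56, A = 0.2463 cm², y = 20.9 cm, Ī = 0.0048275 cm⁴.
By symmetry the centroid is at mid-height, ȳ = 20.9 cm.
Transfer each piece to the horizontal centroidal axis using Ī + A·d² with d = y − 20.9:
  bottom flange: d = -20.2 cm → contributes +8000.8 cm⁴
  web: d = 0 cm → contributes +3954.6 cm⁴
  top flange: d = 20.2 cm → contributes +8000.8 cm⁴
  hole: d = 0 cm → contributes −0.0048275 cm⁴
Total I = 19 956 cm⁴.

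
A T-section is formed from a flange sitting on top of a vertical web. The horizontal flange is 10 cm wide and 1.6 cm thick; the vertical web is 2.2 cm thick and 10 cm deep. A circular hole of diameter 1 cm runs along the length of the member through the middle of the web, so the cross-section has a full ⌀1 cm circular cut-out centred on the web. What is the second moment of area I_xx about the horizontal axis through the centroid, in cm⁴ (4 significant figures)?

I_xx ≈ 493.5 cm⁴

Break the section into simple shapes (no overlaps), measuring from the bottom-left corner of the bounding box.
Flange: 10 × 1.6, A = 16 cm², y = 10.8 cm, Ī = 3.41333 cm⁴.
Web: 2.2 × 10, A = 22 cm², y = 5 cm, Ī = 183.333 cm⁴.
Hole (subtracted): ⌀1, A = 0.785398 cm², y = 5 cm, Ī = 0.0490874 cm⁴.
Centroid: ȳ = ΣA·y / ΣA = 7.49364 cm.
Transfer each piece to the horizontal axis through the centroid using Ī + A·d² with d = y − 7.49364:
  flange: d = 3.30636 cm → contributes +178.325 cm⁴
  web: d = -2.49364 cm → contributes +320.135 cm⁴
  hole: d = -2.49364 cm → contributes −4.9329 cm⁴
Total I = 493.527 cm⁴.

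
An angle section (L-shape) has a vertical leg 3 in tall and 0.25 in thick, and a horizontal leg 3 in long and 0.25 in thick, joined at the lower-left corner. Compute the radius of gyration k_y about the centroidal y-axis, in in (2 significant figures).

Split into non-overlapping primitives; take the origin at the lower-left of the bounding box.
Vertical leg: 0.25 × 3, A = 0.75 in², x = 0.125 in, Ī = 0.003906 in⁴.
Horizontal leg (remainder): 2.75 × 0.25, A = 0.6875 in², x = 1.625 in, Ī = 0.4333 in⁴.
Centroid: x̄ = ΣA·x / ΣA = 0.8424 in.
Transfer each piece to the centroidal y-axis using Ī + A·d² with d = x − 0.8424:
  vertical leg: d = -0.7174 in → contributes +0.3899 in⁴
  horizontal leg (remainder): d = 0.7826 in → contributes +0.8543 in⁴
Total I = 1.244 in⁴.
Radius of gyration: k = √(I/A) = √(1.244 / 1.438) = 0.9304 in.

k_y ≈ 0.93 in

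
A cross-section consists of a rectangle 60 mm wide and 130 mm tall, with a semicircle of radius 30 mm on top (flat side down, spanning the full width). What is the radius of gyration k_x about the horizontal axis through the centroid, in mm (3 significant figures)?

Decompose the section into non-overlapping parts with the origin at the bottom-left of its bounding rectangle.
Rectangular body: 60 × 130, A = 7 800 mm², y = 65 mm, Ī = 10 985 000 mm⁴.
Semicircular cap: semicircle r = 30, A = 1413.7 mm², y = 142.73 mm, Ī = 88 903 mm⁴.
Centroid: ȳ = ΣA·y / ΣA = 76.927 mm.
Transfer each piece to the horizontal axis through the centroid using Ī + A·d² with d = y − 76.927:
  rectangular body: d = -11.927 mm → contributes +12 094 568 mm⁴
  semicircular cap: d = 65.805 mm → contributes +6 210 800 mm⁴
Total I = 18 305 367 mm⁴.
Radius of gyration: k = √(I/A) = √(18 305 367 / 9213.7) = 44.573 mm.

k_x ≈ 44.6 mm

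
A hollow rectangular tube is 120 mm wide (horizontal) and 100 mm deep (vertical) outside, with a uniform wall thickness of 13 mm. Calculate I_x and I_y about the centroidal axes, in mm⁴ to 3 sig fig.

I_x ≈ 6.83 × 10⁶ mm⁴, I_y ≈ 9.28 × 10⁶ mm⁴

Treat the section as a set of non-overlapping primitives; coordinates are from the bounding-box lower-left.
Outer rectangle: 120 × 100, A = 12 000 mm², y = 50 mm, Ī = 10 000 000 mm⁴.
Inner void (subtracted): 94 × 74, A = 6 956 mm², y = 50 mm, Ī = 3 174 255 mm⁴.
By symmetry the centroid is at mid-height, ȳ = 50 mm.
All pieces are centred on the centroidal x-axis, so I = ΣĪ (holes subtracted) = 6 825 745 mm⁴.
Repeating about the centroidal y-axis gives I_y = 9 278 065 mm⁴.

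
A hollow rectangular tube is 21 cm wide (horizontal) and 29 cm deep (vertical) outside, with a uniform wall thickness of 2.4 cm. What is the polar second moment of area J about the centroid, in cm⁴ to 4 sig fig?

J ≈ 3.735 × 10⁴ cm⁴

Break the section into simple shapes (no overlaps), measuring from the bottom-left corner of the bounding box.
Outer rectangle: 21 × 29, A = 609 cm², y = 14.5 cm, Ī = 42680.8 cm⁴.
Inner void (subtracted): 16.2 × 24.2, A = 392.04 cm², y = 14.5 cm, Ī = 19132.9 cm⁴.
By symmetry the centroid is at mid-height, ȳ = 14.5 cm.
All pieces are centred on the centroidal x-axis, so I = ΣĪ (holes subtracted) = 23547.9 cm⁴.
Repeating about the centroidal y-axis gives I_y = 13806.8 cm⁴.
Polar second moment: J = I_x + I_y = 37354.7 cm⁴.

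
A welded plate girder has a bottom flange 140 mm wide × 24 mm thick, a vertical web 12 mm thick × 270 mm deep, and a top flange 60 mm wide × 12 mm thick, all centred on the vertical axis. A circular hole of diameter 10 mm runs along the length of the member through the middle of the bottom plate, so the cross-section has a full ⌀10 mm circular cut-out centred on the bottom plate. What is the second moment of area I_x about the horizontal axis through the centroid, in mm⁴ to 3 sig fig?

Break the section into simple shapes (no overlaps), measuring from the bottom-left corner of the bounding box.
Bottom plate: 140 × 24, A = 3 360 mm², y = 12 mm, Ī = 161 280 mm⁴.
Web plate: 12 × 270, A = 3 240 mm², y = 159 mm, Ī = 19 683 000 mm⁴.
Top plate: 60 × 12, A = 720 mm², y = 300 mm, Ī = 8 640 mm⁴.
Hole (subtracted): ⌀10, A = 78.54 mm², y = 12 mm, Ī = 490.87 mm⁴.
Centroid: ȳ = ΣA·y / ΣA = 106.41 mm.
Transfer each piece to the horizontal axis through the centroid using Ī + A·d² with d = y − 106.41:
  bottom plate: d = -94.406 mm → contributes +30 107 493 mm⁴
  web plate: d = 52.594 mm → contributes +28 645 130 mm⁴
  top plate: d = 193.59 mm → contributes +26 993 154 mm⁴
  hole: d = -94.406 mm → contributes −700 482 mm⁴
Total I = 85 045 295 mm⁴.

I_x ≈ 8.50 × 10⁷ mm⁴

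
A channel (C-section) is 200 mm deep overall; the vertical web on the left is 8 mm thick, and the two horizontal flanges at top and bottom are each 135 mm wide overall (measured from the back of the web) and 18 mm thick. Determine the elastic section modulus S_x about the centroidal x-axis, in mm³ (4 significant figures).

Treat the section as a set of non-overlapping primitives; coordinates are from the bounding-box lower-left.
Web: 8 × 200, A = 1 600 mm², y = 100 mm, Ī = 5 333 333 mm⁴.
Top flange (beyond web): 127 × 18, A = 2 286 mm², y = 191 mm, Ī = 61 722 mm⁴.
Bottom flange (beyond web): 127 × 18, A = 2 286 mm², y = 9 mm, Ī = 61 722 mm⁴.
By symmetry the centroid is at mid-height, ȳ = 100 mm.
Transfer each piece to the centroidal x-axis using Ī + A·d² with d = y − 100:
  web: d = 0 mm → contributes +5 333 333 mm⁴
  top flange (beyond web): d = 91 mm → contributes +18 992 088 mm⁴
  bottom flange (beyond web): d = -91 mm → contributes +18 992 088 mm⁴
Total I = 43 317 509 mm⁴.
Extreme fibre distance c = 100 mm; S = I/c = 433 175 mm³.

S_x ≈ 4.332 × 10⁵ mm³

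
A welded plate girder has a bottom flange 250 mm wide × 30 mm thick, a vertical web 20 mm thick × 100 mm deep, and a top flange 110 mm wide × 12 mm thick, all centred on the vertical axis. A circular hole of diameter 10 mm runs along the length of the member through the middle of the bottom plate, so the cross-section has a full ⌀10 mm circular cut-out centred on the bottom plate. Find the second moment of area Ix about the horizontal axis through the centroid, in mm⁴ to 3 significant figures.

Ix ≈ 2.22 × 10⁷ mm⁴

Treat the section as a set of non-overlapping primitives; coordinates are from the bounding-box lower-left.
Bottom plate: 250 × 30, A = 7 500 mm², y = 15 mm, Ī = 562 500 mm⁴.
Web plate: 20 × 100, A = 2 000 mm², y = 80 mm, Ī = 1 666 667 mm⁴.
Top plate: 110 × 12, A = 1 320 mm², y = 136 mm, Ī = 15 840 mm⁴.
Hole (subtracted): ⌀10, A = 78.54 mm², y = 15 mm, Ī = 490.87 mm⁴.
Centroid: ȳ = ΣA·y / ΣA = 41.972 mm.
Transfer each piece to the horizontal axis through the centroid using Ī + A·d² with d = y − 41.972:
  bottom plate: d = -26.972 mm → contributes +6 018 716 mm⁴
  web plate: d = 38.028 mm → contributes +4 558 905 mm⁴
  top plate: d = 94.028 mm → contributes +11 686 279 mm⁴
  hole: d = -26.972 mm → contributes −57 628 mm⁴
Total I = 22 206 272 mm⁴.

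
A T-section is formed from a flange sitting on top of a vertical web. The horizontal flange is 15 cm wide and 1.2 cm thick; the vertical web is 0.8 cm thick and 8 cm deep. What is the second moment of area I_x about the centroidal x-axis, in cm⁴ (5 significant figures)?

I_x ≈ 136.20 cm⁴

Treat the section as a set of non-overlapping primitives; coordinates are from the bounding-box lower-left.
Flange: 15 × 1.2, A = 18 cm², y = 8.6 cm, Ī = 2.16 cm⁴.
Web: 0.8 × 8, A = 6.4 cm², y = 4 cm, Ī = 34.13333 cm⁴.
Centroid: ȳ = ΣA·y / ΣA = 7.393443 cm.
Transfer each piece to the centroidal x-axis using Ī + A·d² with d = y − 7.393443:
  flange: d = 1.206557 cm → contributes +28.36405 cm⁴
  web: d = -3.393443 cm → contributes +107.8322 cm⁴
Total I = 136.1963 cm⁴.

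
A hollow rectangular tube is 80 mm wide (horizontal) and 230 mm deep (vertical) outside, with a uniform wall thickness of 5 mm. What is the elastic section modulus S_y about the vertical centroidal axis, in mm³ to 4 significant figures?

S_y ≈ 8.813 × 10⁴ mm³

Treat the section as a set of non-overlapping primitives; coordinates are from the bounding-box lower-left.
Outer rectangle: 80 × 230, A = 18 400 mm², x = 40 mm, Ī = 9 813 333 mm⁴.
Inner void (subtracted): 70 × 220, A = 15 400 mm², x = 40 mm, Ī = 6 288 333 mm⁴.
By symmetry the centroid is at mid-width, x̄ = 40 mm.
All pieces are centred on the vertical centroidal axis, so I = ΣĪ (holes subtracted) = 3 525 000 mm⁴.
Extreme fibre distance c = 40 mm; S = I/c = 88 125 mm³.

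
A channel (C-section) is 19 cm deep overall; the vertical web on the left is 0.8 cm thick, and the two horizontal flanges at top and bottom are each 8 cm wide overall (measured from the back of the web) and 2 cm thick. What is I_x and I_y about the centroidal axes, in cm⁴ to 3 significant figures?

Treat the section as a set of non-overlapping primitives; coordinates are from the bounding-box lower-left.
Web: 0.8 × 19, A = 15.2 cm², y = 9.5 cm, Ī = 457.27 cm⁴.
Top flange (beyond web): 7.2 × 2, A = 14.4 cm², y = 18 cm, Ī = 4.8 cm⁴.
Bottom flange (beyond web): 7.2 × 2, A = 14.4 cm², y = 1 cm, Ī = 4.8 cm⁴.
By symmetry the centroid is at mid-height, ȳ = 9.5 cm.
Transfer each piece to the centroidal x-axis using Ī + A·d² with d = y − 9.5:
  web: d = 0 cm → contributes +457.27 cm⁴
  top flange (beyond web): d = 8.5 cm → contributes +1045.2 cm⁴
  bottom flange (beyond web): d = -8.5 cm → contributes +1045.2 cm⁴
Total I = 2547.7 cm⁴.
For the y-axis: x̄ = 3.0182 cm.
Repeating about the centroidal y-axis gives I_y = 284.41 cm⁴.

I_x ≈ 2550 cm⁴, I_y ≈ 284 cm⁴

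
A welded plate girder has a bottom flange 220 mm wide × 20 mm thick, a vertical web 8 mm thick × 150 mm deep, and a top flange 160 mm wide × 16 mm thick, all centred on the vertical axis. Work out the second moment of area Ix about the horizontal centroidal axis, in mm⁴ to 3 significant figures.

Treat the section as a set of non-overlapping primitives; coordinates are from the bounding-box lower-left.
Bottom plate: 220 × 20, A = 4 400 mm², y = 10 mm, Ī = 146 667 mm⁴.
Web plate: 8 × 150, A = 1 200 mm², y = 95 mm, Ī = 2 250 000 mm⁴.
Top plate: 160 × 16, A = 2 560 mm², y = 178 mm, Ī = 54 613 mm⁴.
Centroid: ȳ = ΣA·y / ΣA = 75.206 mm.
Transfer each piece to the horizontal centroidal axis using Ī + A·d² with d = y − 75.206:
  bottom plate: d = -65.206 mm → contributes +18 854 618 mm⁴
  web plate: d = 19.794 mm → contributes +2 720 169 mm⁴
  top plate: d = 102.79 mm → contributes +27 105 188 mm⁴
Total I = 48 679 974 mm⁴.

Ix ≈ 4.87 × 10⁷ mm⁴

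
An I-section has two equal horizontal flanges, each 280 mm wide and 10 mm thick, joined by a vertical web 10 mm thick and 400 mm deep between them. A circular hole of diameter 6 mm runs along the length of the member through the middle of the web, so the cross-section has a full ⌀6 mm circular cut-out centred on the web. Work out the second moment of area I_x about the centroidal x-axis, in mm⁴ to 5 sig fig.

Split into non-overlapping primitives; take the origin at the lower-left of the bounding box.
Bottom flange: 280 × 10, A = 2 800 mm², y = 5 mm, Ī = 23333.33 mm⁴.
Web: 10 × 400, A = 4 000 mm², y = 210 mm, Ī = 53 333 333 mm⁴.
Top flange: 280 × 10, A = 2 800 mm², y = 415 mm, Ī = 23333.33 mm⁴.
Hole (subtracted): ⌀6, A = 28.27433 mm², y = 210 mm, Ī = 63.61725 mm⁴.
By symmetry the centroid is at mid-height, ȳ = 210 mm.
Transfer each piece to the centroidal x-axis using Ī + A·d² with d = y − 210:
  bottom flange: d = -205 mm → contributes +117 693 333 mm⁴
  web: d = 0 mm → contributes +53 333 333 mm⁴
  top flange: d = 205 mm → contributes +117 693 333 mm⁴
  hole: d = 0 mm → contributes −63.61725 mm⁴
Total I = 288 719 936 mm⁴.

I_x ≈ 2.8872 × 10⁸ mm⁴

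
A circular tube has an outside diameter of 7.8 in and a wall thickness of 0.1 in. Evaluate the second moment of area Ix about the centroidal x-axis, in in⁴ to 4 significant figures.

Ix ≈ 17.93 in⁴

Decompose the section into non-overlapping parts with the origin at the bottom-left of its bounding rectangle.
Outer circle: ⌀7.8, A = 47.7836 in², y = 3.9 in, Ī = 181.697 in⁴.
Bore (subtracted): ⌀7.6, A = 45.3646 in², y = 3.9 in, Ī = 163.766 in⁴.
By symmetry the centroid is at mid-height, ȳ = 3.9 in.
All pieces are centred on the centroidal x-axis, so I = ΣĪ (holes subtracted) = 17.931 in⁴.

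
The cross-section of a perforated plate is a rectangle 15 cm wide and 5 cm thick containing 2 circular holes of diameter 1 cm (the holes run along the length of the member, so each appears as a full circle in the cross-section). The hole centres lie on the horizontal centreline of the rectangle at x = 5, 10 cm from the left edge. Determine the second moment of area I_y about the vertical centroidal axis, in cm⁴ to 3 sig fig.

Decompose the section into non-overlapping parts with the origin at the bottom-left of its bounding rectangle.
Plate: 15 × 5, A = 75 cm², x = 7.5 cm, Ī = 1406.3 cm⁴.
Hole 1 (subtracted): ⌀1, A = 0.7854 cm², x = 5 cm, Ī = 0.049087 cm⁴.
Hole 2 (subtracted): ⌀1, A = 0.7854 cm², x = 10 cm, Ī = 0.049087 cm⁴.
By symmetry the centroid is at mid-width, x̄ = 7.5 cm.
Transfer each piece to the vertical centroidal axis using Ī + A·d² with d = x − 7.5:
  plate: d = 0 cm → contributes +1406.3 cm⁴
  hole 1: d = -2.5 cm → contributes −4.9578 cm⁴
  hole 2: d = 2.5 cm → contributes −4.9578 cm⁴
Total I = 1396.3 cm⁴.

I_y ≈ 1400 cm⁴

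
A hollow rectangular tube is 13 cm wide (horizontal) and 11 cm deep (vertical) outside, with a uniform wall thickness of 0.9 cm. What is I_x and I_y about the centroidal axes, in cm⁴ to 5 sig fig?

Break the section into simple shapes (no overlaps), measuring from the bottom-left corner of the bounding box.
Outer rectangle: 13 × 11, A = 143 cm², y = 5.5 cm, Ī = 1441.917 cm⁴.
Inner void (subtracted): 11.2 × 9.2, A = 103.04 cm², y = 5.5 cm, Ī = 726.7755 cm⁴.
By symmetry the centroid is at mid-height, ȳ = 5.5 cm.
All pieces are centred on the centroidal x-axis, so I = ΣĪ (holes subtracted) = 715.1412 cm⁴.
Repeating about the centroidal y-axis gives I_y = 936.8052 cm⁴.

I_x ≈ 715.14 cm⁴, I_y ≈ 936.81 cm⁴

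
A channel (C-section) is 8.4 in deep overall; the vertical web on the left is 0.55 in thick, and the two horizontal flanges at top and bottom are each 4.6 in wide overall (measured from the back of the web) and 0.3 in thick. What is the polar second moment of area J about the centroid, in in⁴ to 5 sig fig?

Treat the section as a set of non-overlapping primitives; coordinates are from the bounding-box lower-left.
Web: 0.55 × 8.4, A = 4.62 in², y = 4.2 in, Ī = 27.1656 in⁴.
Top flange (beyond web): 4.05 × 0.3, A = 1.215 in², y = 8.25 in, Ī = 0.0091125 in⁴.
Bottom flange (beyond web): 4.05 × 0.3, A = 1.215 in², y = 0.15 in, Ī = 0.0091125 in⁴.
By symmetry the centroid is at mid-height, ȳ = 4.2 in.
Transfer each piece to the centroidal x-axis using Ī + A·d² with d = y − 4.2:
  web: d = 0 in → contributes +27.1656 in⁴
  top flange (beyond web): d = 4.05 in → contributes +19.93815 in⁴
  bottom flange (beyond web): d = -4.05 in → contributes +19.93815 in⁴
Total I = 67.0419 in⁴.
For the y-axis: x̄ = 1.067766 in.
Repeating about the centroidal y-axis gives I_y = 11.8619 in⁴.
Polar second moment: J = I_x + I_y = 78.9038 in⁴.

J ≈ 78.904 in⁴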